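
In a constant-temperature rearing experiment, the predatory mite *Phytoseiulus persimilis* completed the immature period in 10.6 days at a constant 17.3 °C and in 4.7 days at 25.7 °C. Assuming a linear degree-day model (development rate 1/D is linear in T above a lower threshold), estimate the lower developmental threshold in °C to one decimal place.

10.6 °C

Linear rate model ⇒ the product D·(T − T_b) is constant across temperatures.
10.6·(17.3 − T_b) = 4.7·(25.7 − T_b)
T_b = (10.6·17.3 − 4.7·25.7) / (10.6 − 4.7) = 62.59 / 5.9 = 10.608 °C ≈ 10.6 °C.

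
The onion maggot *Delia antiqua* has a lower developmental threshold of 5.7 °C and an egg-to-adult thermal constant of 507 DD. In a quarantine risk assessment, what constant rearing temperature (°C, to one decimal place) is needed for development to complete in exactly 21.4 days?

29.4 °C

Required daily accumulation = 507 / 21.4 = 23.692 DD/day.
T = T_base + 23.692 = 5.7 + 23.692 = 29.392 ≈ 29.4 °C.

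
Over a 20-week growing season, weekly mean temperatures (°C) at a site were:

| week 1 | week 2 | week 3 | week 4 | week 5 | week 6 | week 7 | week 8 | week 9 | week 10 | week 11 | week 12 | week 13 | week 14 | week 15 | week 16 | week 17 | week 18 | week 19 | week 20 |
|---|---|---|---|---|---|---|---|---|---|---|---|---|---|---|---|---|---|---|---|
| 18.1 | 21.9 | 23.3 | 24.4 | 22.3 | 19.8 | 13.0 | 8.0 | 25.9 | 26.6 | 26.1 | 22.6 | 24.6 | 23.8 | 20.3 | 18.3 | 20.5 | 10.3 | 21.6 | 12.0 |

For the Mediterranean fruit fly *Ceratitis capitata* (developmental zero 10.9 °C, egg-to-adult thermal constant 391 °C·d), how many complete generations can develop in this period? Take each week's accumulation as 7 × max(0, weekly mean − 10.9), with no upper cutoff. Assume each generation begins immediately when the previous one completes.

Weekly DD (7 × max(0, T̄ − 10.9)): 50.4, 77.0, 86.8, 94.5, 79.8, 62.3, 14.7, 0.0, 105.0, 109.9, 106.4, 81.9, 95.9, 90.3, 65.8, 51.8, 67.2, 0.0, 74.9, 7.7.
Season total = 1322.3 DD.
Complete generations = ⌊1322.3 / 391⌋ = 3.

3 generations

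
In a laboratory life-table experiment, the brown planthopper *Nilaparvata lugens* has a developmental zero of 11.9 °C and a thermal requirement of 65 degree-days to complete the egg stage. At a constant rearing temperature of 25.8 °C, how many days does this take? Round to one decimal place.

Daily accumulation = 25.8 − 11.9 = 13.9 DD/day.
Duration = 65 / 13.9 = 4.676 ≈ 4.7 days.

4.7 days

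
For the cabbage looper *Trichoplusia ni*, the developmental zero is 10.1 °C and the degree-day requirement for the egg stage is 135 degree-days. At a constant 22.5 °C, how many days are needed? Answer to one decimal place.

10.9 days

Daily accumulation = 22.5 − 10.1 = 12.4 DD/day.
Duration = 135 / 12.4 = 10.887 ≈ 10.9 days.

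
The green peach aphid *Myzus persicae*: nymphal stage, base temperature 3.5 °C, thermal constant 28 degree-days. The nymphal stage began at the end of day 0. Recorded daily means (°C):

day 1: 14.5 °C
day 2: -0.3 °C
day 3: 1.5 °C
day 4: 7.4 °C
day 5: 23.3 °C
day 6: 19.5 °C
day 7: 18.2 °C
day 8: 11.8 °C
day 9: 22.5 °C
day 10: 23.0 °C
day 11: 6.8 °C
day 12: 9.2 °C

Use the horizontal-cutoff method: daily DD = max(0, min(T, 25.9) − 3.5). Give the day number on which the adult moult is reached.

day 5

Daily DD above 3.5 °C (capped at 22.4): 11.0, 0.0, 0.0, 3.9, 19.8, 16.0, 14.7, 8.3, 19.0, 19.5, 3.3, 5.7.
Cumulative: 11.0, 11.0, 11.0, 14.9, 34.7, 50.7, 65.4, 73.7, 92.7, 112.2, 115.5, 121.2.
The total first reaches 28 DD on day 5.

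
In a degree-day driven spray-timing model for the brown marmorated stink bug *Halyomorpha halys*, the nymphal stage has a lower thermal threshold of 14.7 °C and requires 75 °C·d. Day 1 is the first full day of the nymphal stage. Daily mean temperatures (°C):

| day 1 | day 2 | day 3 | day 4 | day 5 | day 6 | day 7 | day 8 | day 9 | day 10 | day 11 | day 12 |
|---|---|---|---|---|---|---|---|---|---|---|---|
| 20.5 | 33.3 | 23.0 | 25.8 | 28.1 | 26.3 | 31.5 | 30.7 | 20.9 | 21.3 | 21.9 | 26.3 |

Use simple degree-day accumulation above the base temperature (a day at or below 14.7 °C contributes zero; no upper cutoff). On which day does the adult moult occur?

Daily DD above 14.7 °C: 5.8, 18.6, 8.3, 11.1, 13.4, 11.6, 16.8, 16.0, 6.2, 6.6, 7.2, 11.6.
Cumulative: 5.8, 24.4, 32.7, 43.8, 57.2, 68.8, 85.6, 101.6, 107.8, 114.4, 121.6, 133.2.
The total first reaches 75 DD on day 7.

day 7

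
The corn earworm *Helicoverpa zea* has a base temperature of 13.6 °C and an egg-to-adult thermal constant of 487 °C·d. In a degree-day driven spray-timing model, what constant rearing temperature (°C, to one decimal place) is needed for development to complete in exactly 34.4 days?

Required daily accumulation = 487 / 34.4 = 14.157 DD/day.
T = T_base + 14.157 = 13.6 + 14.157 = 27.757 ≈ 27.8 °C.

27.8 °C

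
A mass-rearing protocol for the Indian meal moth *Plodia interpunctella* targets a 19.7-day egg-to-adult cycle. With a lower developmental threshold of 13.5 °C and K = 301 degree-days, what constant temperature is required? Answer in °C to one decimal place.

28.8 °C

Required daily accumulation = 301 / 19.7 = 15.279 DD/day.
T = T_base + 15.279 = 13.5 + 15.279 = 28.779 ≈ 28.8 °C.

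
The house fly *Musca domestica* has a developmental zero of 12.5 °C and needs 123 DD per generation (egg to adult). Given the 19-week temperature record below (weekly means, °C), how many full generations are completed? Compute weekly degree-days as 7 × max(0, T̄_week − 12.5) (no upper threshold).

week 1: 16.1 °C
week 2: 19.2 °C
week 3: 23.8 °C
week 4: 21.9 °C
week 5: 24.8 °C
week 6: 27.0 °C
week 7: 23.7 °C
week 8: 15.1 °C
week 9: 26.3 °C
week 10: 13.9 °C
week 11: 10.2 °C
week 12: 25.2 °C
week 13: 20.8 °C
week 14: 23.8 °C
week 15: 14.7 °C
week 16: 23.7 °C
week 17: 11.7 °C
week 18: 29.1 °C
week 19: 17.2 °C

Weekly DD (7 × max(0, T̄ − 12.5)): 25.2, 46.9, 79.1, 65.8, 86.1, 101.5, 78.4, 18.2, 96.6, 9.8, 0.0, 88.9, 58.1, 79.1, 15.4, 78.4, 0.0, 116.2, 32.9.
Season total = 1076.6 DD.
Complete generations = ⌊1076.6 / 123⌋ = 8.

8 generations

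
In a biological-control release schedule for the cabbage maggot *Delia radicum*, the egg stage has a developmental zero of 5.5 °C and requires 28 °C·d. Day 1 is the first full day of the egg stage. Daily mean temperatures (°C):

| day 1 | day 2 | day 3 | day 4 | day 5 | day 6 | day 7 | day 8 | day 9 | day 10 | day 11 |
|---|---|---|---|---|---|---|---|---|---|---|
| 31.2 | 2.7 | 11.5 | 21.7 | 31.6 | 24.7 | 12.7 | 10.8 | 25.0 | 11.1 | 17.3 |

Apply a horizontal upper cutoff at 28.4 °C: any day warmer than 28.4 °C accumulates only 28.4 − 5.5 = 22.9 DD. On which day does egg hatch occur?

Daily DD above 5.5 °C (capped at 22.9): 22.9, 0.0, 6.0, 16.2, 22.9, 19.2, 7.2, 5.3, 19.5, 5.6, 11.8.
Cumulative: 22.9, 22.9, 28.9, 45.1, 68.0, 87.2, 94.4, 99.7, 119.2, 124.8, 136.6.
The total first reaches 28 DD on day 3.

day 3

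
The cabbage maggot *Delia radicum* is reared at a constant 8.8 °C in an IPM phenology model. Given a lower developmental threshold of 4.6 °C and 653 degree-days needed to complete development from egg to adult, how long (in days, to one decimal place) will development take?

155.5 days

Daily accumulation = 8.8 − 4.6 = 4.2 DD/day.
Duration = 653 / 4.2 = 155.476 ≈ 155.5 days.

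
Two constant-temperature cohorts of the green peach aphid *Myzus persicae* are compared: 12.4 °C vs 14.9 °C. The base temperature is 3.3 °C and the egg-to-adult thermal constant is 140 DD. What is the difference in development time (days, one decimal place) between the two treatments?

At 12.4 °C: 140 / (12.4 − 3.3) = 140 / 9.1 = 15.385 d.
At 14.9 °C: 140 / (14.9 − 3.3) = 140 / 11.6 = 12.069 d.
Difference = |15.385 − 12.069| = 3.316 ≈ 3.3 days.

3.3 days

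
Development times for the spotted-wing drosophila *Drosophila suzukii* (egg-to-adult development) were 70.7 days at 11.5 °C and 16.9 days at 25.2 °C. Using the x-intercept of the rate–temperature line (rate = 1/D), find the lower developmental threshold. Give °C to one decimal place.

7.2 °C

Equal thermal constants: D₁(T₁ − T_b) = D₂(T₂ − T_b).
70.7·(11.5 − T_b) = 16.9·(25.2 − T_b)
T_b = (70.7·11.5 − 16.9·25.2) / (70.7 − 16.9) = 387.17 / 53.8 = 7.196 °C ≈ 7.2 °C.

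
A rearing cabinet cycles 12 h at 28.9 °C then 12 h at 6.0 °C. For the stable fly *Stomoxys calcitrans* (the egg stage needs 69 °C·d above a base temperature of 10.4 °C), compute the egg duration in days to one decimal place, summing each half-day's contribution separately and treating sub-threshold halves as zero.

Day half: max(0, 28.9 − 10.4) × 0.5 = 18.5 × 0.5 = 9.25 DD.
Night half: max(0, 6.0 − 10.4) × 0.5 = 0.0 × 0.5 = 0.00 DD.
Per 24 h: 9.25 DD/day.
Duration = 69 / 9.25 = 7.459 ≈ 7.5 days.

7.5 days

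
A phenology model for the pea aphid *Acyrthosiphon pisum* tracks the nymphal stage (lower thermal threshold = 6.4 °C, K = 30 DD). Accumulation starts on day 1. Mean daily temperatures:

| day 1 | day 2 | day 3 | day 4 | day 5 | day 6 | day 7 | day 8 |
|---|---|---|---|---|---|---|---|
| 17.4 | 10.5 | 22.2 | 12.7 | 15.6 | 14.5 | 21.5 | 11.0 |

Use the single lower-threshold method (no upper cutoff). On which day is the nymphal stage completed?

Daily DD above 6.4 °C: 11.0, 4.1, 15.8, 6.3, 9.2, 8.1, 15.1, 4.6.
Cumulative: 11.0, 15.1, 30.9, 37.2, 46.4, 54.5, 69.6, 74.2.
The total first reaches 30 DD on day 3.

day 3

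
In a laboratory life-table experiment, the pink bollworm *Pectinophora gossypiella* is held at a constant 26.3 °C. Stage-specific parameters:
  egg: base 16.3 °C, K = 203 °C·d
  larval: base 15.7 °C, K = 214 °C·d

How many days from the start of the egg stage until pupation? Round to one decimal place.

40.5 days

egg: 203 / (26.3 − 16.3) = 203 / 10.0 = 20.300 d.
larval: 214 / (26.3 − 15.7) = 214 / 10.6 = 20.189 d.
Sum = 40.489 ≈ 40.5 days.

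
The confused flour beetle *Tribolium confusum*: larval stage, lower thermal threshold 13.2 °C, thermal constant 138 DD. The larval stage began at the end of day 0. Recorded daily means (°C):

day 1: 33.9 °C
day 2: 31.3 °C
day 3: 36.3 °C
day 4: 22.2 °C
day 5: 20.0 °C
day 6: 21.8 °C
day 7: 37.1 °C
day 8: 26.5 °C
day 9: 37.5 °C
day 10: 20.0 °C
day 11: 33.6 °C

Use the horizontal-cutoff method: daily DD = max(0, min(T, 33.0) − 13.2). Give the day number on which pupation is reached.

Daily DD above 13.2 °C (capped at 19.8): 19.8, 18.1, 19.8, 9.0, 6.8, 8.6, 19.8, 13.3, 19.8, 6.8, 19.8.
Cumulative: 19.8, 37.9, 57.7, 66.7, 73.5, 82.1, 101.9, 115.2, 135.0, 141.8, 161.6.
The total first reaches 138 DD on day 10.

day 10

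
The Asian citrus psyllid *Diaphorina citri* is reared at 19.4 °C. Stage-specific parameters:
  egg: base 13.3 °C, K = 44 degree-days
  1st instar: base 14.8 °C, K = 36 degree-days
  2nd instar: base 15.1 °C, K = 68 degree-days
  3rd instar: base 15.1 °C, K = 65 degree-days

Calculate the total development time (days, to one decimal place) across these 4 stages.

46.0 days

egg: 44 / (19.4 − 13.3) = 44 / 6.1 = 7.213 d.
1st instar: 36 / (19.4 − 14.8) = 36 / 4.6 = 7.826 d.
2nd instar: 68 / (19.4 − 15.1) = 68 / 4.3 = 15.814 d.
3rd instar: 65 / (19.4 − 15.1) = 65 / 4.3 = 15.116 d.
Sum = 45.969 ≈ 46.0 days.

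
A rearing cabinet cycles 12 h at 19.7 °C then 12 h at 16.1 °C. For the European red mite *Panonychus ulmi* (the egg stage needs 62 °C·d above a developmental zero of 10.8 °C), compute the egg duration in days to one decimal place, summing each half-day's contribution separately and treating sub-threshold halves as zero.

Day half: max(0, 19.7 − 10.8) × 0.5 = 8.9 × 0.5 = 4.45 DD.
Night half: max(0, 16.1 − 10.8) × 0.5 = 5.3 × 0.5 = 2.65 DD.
Per 24 h: 7.10 DD/day.
Duration = 62 / 7.10 = 8.732 ≈ 8.7 days.

8.7 days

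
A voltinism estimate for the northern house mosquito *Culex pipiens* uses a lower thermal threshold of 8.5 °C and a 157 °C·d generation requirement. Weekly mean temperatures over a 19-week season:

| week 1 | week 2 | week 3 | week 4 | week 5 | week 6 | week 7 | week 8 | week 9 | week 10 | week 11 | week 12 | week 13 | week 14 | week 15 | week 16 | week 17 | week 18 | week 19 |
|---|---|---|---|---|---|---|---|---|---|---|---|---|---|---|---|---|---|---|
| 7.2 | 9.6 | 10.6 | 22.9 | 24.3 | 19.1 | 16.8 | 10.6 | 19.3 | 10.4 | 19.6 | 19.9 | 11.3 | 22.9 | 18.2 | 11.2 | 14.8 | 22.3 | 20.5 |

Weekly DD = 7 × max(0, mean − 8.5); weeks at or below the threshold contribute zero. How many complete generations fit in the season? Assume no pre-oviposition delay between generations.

Weekly DD (7 × max(0, T̄ − 8.5)): 0.0, 7.7, 14.7, 100.8, 110.6, 74.2, 58.1, 14.7, 75.6, 13.3, 77.7, 79.8, 19.6, 100.8, 67.9, 18.9, 44.1, 96.6, 84.0.
Season total = 1059.1 DD.
Complete generations = ⌊1059.1 / 157⌋ = 6.

6 generations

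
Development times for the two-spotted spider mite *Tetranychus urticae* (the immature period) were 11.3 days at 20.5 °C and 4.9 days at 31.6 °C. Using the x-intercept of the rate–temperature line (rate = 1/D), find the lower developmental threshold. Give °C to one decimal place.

Under the model K = D·(T − T_b), so D₁·(T₁ − T_b) = D₂·(T₂ − T_b).
11.3·(20.5 − T_b) = 4.9·(31.6 − T_b)
T_b = (11.3·20.5 − 4.9·31.6) / (11.3 − 4.9) = 76.81 / 6.4 = 12.002 °C ≈ 12.0 °C.

12.0 °C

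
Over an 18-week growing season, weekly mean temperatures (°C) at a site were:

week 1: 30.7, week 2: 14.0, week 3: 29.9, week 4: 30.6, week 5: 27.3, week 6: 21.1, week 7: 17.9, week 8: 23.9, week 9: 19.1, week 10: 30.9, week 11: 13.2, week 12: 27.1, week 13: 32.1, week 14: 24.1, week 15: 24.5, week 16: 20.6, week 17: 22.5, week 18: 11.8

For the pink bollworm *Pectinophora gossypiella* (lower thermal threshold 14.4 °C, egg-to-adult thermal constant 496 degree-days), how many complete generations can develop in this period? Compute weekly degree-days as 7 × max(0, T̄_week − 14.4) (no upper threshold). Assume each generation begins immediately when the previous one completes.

Weekly DD (7 × max(0, T̄ − 14.4)): 114.1, 0.0, 108.5, 113.4, 90.3, 46.9, 24.5, 66.5, 32.9, 115.5, 0.0, 88.9, 123.9, 67.9, 70.7, 43.4, 56.7, 0.0.
Season total = 1164.1 DD.
Complete generations = ⌊1164.1 / 496⌋ = 2.

2 generations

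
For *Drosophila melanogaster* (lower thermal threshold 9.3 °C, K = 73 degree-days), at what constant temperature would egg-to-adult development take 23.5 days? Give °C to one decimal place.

Required daily accumulation = 73 / 23.5 = 3.106 DD/day.
T = T_base + 3.106 = 9.3 + 3.106 = 12.406 ≈ 12.4 °C.

12.4 °C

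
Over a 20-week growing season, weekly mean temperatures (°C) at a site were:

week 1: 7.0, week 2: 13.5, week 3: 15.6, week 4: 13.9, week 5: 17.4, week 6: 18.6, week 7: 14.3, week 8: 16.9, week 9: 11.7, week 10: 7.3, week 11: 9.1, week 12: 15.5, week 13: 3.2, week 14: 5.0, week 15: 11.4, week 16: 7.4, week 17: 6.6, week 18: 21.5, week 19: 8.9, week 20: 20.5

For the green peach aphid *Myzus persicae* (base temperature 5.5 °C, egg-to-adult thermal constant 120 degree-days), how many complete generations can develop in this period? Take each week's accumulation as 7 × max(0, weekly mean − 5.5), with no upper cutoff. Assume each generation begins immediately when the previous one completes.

8 generations

Weekly DD (7 × max(0, T̄ − 5.5)): 10.5, 56.0, 70.7, 58.8, 83.3, 91.7, 61.6, 79.8, 43.4, 12.6, 25.2, 70.0, 0.0, 0.0, 41.3, 13.3, 7.7, 112.0, 23.8, 105.0.
Season total = 966.7 DD.
Complete generations = ⌊966.7 / 120⌋ = 8.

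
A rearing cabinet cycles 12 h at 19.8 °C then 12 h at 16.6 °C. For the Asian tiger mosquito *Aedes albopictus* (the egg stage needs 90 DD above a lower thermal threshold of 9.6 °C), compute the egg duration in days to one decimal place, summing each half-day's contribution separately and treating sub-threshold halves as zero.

10.5 days

Day half: max(0, 19.8 − 9.6) × 0.5 = 10.2 × 0.5 = 5.10 DD.
Night half: max(0, 16.6 − 9.6) × 0.5 = 7.0 × 0.5 = 3.50 DD.
Per 24 h: 8.60 DD/day.
Duration = 90 / 8.60 = 10.465 ≈ 10.5 days.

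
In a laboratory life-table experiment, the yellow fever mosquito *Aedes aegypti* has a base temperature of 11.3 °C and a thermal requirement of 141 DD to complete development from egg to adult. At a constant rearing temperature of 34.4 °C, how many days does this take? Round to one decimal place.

Daily accumulation = 34.4 − 11.3 = 23.1 DD/day.
Duration = 141 / 23.1 = 6.104 ≈ 6.1 days.

6.1 days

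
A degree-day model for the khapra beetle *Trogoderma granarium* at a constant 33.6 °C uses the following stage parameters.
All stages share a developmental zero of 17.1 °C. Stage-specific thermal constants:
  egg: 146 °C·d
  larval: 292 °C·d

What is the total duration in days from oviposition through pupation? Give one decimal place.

Daily accumulation at 33.6 °C = 33.6 − 17.1 = 16.5 DD/day.
Total K = 146 + 292 = 438 DD.
Total duration = 438 / 16.5 = 26.545 ≈ 26.5 days.

26.5 days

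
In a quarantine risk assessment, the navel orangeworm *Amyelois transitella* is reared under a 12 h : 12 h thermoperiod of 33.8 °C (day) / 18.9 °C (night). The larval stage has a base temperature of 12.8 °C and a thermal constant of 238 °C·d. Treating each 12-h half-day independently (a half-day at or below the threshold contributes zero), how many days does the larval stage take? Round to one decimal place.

Day half: max(0, 33.8 − 12.8) × 0.5 = 21.0 × 0.5 = 10.50 DD.
Night half: max(0, 18.9 − 12.8) × 0.5 = 6.1 × 0.5 = 3.05 DD.
Per 24 h: 13.55 DD/day.
Duration = 238 / 13.55 = 17.565 ≈ 17.6 days.

17.6 days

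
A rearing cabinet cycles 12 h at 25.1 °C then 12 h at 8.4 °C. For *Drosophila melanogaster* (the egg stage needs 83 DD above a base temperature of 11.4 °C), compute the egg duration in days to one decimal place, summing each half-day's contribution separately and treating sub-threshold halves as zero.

Day half: max(0, 25.1 − 11.4) × 0.5 = 13.7 × 0.5 = 6.85 DD.
Night half: max(0, 8.4 − 11.4) × 0.5 = 0.0 × 0.5 = 0.00 DD.
Per 24 h: 6.85 DD/day.
Duration = 83 / 6.85 = 12.117 ≈ 12.1 days.

12.1 days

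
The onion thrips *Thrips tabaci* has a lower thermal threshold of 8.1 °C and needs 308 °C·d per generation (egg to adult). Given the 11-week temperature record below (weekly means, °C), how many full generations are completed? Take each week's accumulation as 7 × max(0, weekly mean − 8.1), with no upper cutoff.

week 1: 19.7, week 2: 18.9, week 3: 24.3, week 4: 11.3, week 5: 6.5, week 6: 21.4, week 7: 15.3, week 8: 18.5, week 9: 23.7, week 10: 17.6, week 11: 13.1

Weekly DD (7 × max(0, T̄ − 8.1)): 81.2, 75.6, 113.4, 22.4, 0.0, 93.1, 50.4, 72.8, 109.2, 66.5, 35.0.
Season total = 719.6 DD.
Complete generations = ⌊719.6 / 308⌋ = 2.

2 generations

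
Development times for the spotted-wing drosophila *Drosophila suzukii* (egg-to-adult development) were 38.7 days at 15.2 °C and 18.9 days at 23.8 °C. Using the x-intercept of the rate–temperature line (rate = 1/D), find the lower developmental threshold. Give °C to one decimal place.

7.0 °C

Under the model K = D·(T − T_b), so D₁·(T₁ − T_b) = D₂·(T₂ − T_b).
38.7·(15.2 − T_b) = 18.9·(23.8 − T_b)
T_b = (38.7·15.2 − 18.9·23.8) / (38.7 − 18.9) = 138.42 / 19.8 = 6.991 °C ≈ 7.0 °C.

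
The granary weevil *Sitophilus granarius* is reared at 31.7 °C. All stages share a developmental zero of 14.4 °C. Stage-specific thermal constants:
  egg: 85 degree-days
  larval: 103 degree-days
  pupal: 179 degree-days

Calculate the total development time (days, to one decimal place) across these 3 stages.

21.2 days

Daily accumulation at 31.7 °C = 31.7 − 14.4 = 17.3 DD/day.
Total K = 85 + 103 + 179 = 367 DD.
Total duration = 367 / 17.3 = 21.214 ≈ 21.2 days.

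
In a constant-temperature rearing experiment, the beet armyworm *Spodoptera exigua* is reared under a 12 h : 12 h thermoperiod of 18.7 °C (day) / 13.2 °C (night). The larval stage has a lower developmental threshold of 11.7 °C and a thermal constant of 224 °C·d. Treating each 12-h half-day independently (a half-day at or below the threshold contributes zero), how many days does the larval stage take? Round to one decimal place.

52.7 days

Day half: max(0, 18.7 − 11.7) × 0.5 = 7.0 × 0.5 = 3.50 DD.
Night half: max(0, 13.2 − 11.7) × 0.5 = 1.5 × 0.5 = 0.75 DD.
Per 24 h: 4.25 DD/day.
Duration = 224 / 4.25 = 52.706 ≈ 52.7 days.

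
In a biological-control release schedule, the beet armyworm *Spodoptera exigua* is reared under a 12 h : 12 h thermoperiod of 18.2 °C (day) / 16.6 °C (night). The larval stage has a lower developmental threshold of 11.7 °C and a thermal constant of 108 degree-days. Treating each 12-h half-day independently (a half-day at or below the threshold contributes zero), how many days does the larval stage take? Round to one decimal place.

Day half: max(0, 18.2 − 11.7) × 0.5 = 6.5 × 0.5 = 3.25 DD.
Night half: max(0, 16.6 − 11.7) × 0.5 = 4.9 × 0.5 = 2.45 DD.
Per 24 h: 5.70 DD/day.
Duration = 108 / 5.70 = 18.947 ≈ 18.9 days.

18.9 days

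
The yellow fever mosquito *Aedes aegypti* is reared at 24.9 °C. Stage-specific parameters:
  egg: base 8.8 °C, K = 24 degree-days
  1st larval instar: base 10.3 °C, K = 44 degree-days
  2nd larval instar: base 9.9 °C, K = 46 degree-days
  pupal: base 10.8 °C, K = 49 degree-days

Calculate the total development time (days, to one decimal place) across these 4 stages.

11.0 days

egg: 24 / (24.9 − 8.8) = 24 / 16.1 = 1.491 d.
1st larval instar: 44 / (24.9 − 10.3) = 44 / 14.6 = 3.014 d.
2nd larval instar: 46 / (24.9 − 9.9) = 46 / 15.0 = 3.067 d.
pupal: 49 / (24.9 − 10.8) = 49 / 14.1 = 3.475 d.
Sum = 11.046 ≈ 11.0 days.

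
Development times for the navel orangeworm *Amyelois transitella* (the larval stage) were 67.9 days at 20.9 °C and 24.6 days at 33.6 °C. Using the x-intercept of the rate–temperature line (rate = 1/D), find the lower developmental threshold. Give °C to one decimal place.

Equal thermal constants: D₁(T₁ − T_b) = D₂(T₂ − T_b).
67.9·(20.9 − T_b) = 24.6·(33.6 − T_b)
T_b = (67.9·20.9 − 24.6·33.6) / (67.9 − 24.6) = 592.55 / 43.3 = 13.685 °C ≈ 13.7 °C.

13.7 °C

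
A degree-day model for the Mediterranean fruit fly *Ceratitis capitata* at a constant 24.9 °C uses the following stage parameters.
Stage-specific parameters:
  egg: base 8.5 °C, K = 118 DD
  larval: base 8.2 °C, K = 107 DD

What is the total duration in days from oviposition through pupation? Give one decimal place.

13.6 days

egg: 118 / (24.9 − 8.5) = 118 / 16.4 = 7.195 d.
larval: 107 / (24.9 − 8.2) = 107 / 16.7 = 6.407 d.
Sum = 13.602 ≈ 13.6 days.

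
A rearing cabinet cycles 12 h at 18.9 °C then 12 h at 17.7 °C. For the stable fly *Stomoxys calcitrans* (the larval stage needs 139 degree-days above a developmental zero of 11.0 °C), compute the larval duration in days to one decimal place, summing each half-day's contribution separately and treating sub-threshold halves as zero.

Day half: max(0, 18.9 − 11.0) × 0.5 = 7.9 × 0.5 = 3.95 DD.
Night half: max(0, 17.7 − 11.0) × 0.5 = 6.7 × 0.5 = 3.35 DD.
Per 24 h: 7.30 DD/day.
Duration = 139 / 7.30 = 19.041 ≈ 19.0 days.

19.0 days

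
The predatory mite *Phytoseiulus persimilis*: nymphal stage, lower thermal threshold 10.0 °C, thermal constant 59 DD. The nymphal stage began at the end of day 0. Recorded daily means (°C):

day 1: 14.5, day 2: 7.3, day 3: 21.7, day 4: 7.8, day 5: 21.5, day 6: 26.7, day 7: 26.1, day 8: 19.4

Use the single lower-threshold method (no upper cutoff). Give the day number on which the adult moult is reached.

day 7

Daily DD above 10.0 °C: 4.5, 0.0, 11.7, 0.0, 11.5, 16.7, 16.1, 9.4.
Cumulative: 4.5, 4.5, 16.2, 16.2, 27.7, 44.4, 60.5, 69.9.
The total first reaches 59 DD on day 7.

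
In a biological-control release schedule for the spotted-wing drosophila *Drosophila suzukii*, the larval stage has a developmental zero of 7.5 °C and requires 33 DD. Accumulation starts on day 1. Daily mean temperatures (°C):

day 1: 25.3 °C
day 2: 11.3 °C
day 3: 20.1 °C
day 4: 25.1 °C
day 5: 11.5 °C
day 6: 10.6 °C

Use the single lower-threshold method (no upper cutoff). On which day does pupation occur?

day 3

Daily DD above 7.5 °C: 17.8, 3.8, 12.6, 17.6, 4.0, 3.1.
Cumulative: 17.8, 21.6, 34.2, 51.8, 55.8, 58.9.
The total first reaches 33 DD on day 3.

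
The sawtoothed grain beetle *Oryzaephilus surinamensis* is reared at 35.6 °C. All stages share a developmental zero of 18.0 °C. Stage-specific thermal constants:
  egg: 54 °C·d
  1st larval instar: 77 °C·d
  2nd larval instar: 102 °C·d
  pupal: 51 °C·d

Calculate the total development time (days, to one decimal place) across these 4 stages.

16.1 days

Daily accumulation at 35.6 °C = 35.6 − 18.0 = 17.6 DD/day.
Total K = 54 + 77 + 102 + 51 = 284 DD.
Total duration = 284 / 17.6 = 16.136 ≈ 16.1 days.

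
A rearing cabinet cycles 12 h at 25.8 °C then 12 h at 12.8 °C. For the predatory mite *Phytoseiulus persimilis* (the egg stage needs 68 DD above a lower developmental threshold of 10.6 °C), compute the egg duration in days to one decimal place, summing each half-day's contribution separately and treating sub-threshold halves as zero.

Day half: max(0, 25.8 − 10.6) × 0.5 = 15.2 × 0.5 = 7.60 DD.
Night half: max(0, 12.8 − 10.6) × 0.5 = 2.2 × 0.5 = 1.10 DD.
Per 24 h: 8.70 DD/day.
Duration = 68 / 8.70 = 7.816 ≈ 7.8 days.

7.8 days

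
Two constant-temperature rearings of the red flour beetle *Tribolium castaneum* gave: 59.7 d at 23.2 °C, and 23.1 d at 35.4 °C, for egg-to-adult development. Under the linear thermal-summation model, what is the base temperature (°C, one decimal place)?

Under the model K = D·(T − T_b), so D₁·(T₁ − T_b) = D₂·(T₂ − T_b).
59.7·(23.2 − T_b) = 23.1·(35.4 − T_b)
T_b = (59.7·23.2 − 23.1·35.4) / (59.7 − 23.1) = 567.30 / 36.6 = 15.500 °C ≈ 15.5 °C.

15.5 °C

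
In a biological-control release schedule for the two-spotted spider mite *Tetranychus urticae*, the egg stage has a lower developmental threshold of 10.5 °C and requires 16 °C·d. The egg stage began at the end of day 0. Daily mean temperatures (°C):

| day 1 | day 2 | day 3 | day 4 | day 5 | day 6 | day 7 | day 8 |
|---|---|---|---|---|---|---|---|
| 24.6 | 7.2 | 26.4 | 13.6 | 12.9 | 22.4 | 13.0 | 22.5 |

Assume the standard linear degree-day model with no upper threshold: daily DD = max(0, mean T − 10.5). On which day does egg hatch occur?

Daily DD above 10.5 °C: 14.1, 0.0, 15.9, 3.1, 2.4, 11.9, 2.5, 12.0.
Cumulative: 14.1, 14.1, 30.0, 33.1, 35.5, 47.4, 49.9, 61.9.
The total first reaches 16 DD on day 3.

day 3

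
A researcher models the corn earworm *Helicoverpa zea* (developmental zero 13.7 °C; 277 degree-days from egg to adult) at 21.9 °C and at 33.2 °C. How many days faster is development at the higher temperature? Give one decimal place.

At 21.9 °C: 277 / (21.9 − 13.7) = 277 / 8.2 = 33.780 d.
At 33.2 °C: 277 / (33.2 − 13.7) = 277 / 19.5 = 14.205 d.
Difference = |33.780 − 14.205| = 19.575 ≈ 19.6 days.

19.6 days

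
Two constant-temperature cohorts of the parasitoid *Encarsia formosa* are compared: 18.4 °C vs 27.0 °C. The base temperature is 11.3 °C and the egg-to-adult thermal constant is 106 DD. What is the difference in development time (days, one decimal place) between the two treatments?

At 18.4 °C: 106 / (18.4 − 11.3) = 106 / 7.1 = 14.930 d.
At 27.0 °C: 106 / (27.0 − 11.3) = 106 / 15.7 = 6.752 d.
Difference = |14.930 − 6.752| = 8.178 ≈ 8.2 days.

8.2 days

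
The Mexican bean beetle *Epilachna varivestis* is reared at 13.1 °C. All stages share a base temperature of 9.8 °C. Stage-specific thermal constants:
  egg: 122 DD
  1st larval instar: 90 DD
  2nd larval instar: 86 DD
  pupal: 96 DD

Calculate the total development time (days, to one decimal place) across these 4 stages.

119.4 days

Daily accumulation at 13.1 °C = 13.1 − 9.8 = 3.3 DD/day.
Total K = 122 + 90 + 86 + 96 = 394 DD.
Total duration = 394 / 3.3 = 119.394 ≈ 119.4 days.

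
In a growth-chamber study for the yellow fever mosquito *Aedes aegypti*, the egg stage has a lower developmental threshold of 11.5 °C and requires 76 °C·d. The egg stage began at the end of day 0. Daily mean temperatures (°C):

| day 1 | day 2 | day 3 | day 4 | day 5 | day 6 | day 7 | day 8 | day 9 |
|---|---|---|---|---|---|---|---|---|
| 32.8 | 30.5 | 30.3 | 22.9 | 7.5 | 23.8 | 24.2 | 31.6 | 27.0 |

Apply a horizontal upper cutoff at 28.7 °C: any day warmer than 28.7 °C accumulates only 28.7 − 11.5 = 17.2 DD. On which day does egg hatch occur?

day 7

Daily DD above 11.5 °C (capped at 17.2): 17.2, 17.2, 17.2, 11.4, 0.0, 12.3, 12.7, 17.2, 15.5.
Cumulative: 17.2, 34.4, 51.6, 63.0, 63.0, 75.3, 88.0, 105.2, 120.7.
The total first reaches 76 DD on day 7.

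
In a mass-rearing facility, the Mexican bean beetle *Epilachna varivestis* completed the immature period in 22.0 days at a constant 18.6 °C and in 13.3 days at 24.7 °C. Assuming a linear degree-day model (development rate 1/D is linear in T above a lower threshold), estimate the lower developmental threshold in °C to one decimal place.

9.3 °C

Equal thermal constants: D₁(T₁ − T_b) = D₂(T₂ − T_b).
22.0·(18.6 − T_b) = 13.3·(24.7 − T_b)
T_b = (22.0·18.6 − 13.3·24.7) / (22.0 − 13.3) = 80.69 / 8.7 = 9.275 °C ≈ 9.3 °C.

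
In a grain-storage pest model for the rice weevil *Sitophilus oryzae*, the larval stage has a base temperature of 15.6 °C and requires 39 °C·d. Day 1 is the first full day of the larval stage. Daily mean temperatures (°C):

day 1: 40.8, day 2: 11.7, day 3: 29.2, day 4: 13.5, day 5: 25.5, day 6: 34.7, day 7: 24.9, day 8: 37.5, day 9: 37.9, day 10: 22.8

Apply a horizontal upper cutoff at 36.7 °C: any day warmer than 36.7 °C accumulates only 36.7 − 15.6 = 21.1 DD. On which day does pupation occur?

Daily DD above 15.6 °C (capped at 21.1): 21.1, 0.0, 13.6, 0.0, 9.9, 19.1, 9.3, 21.1, 21.1, 7.2.
Cumulative: 21.1, 21.1, 34.7, 34.7, 44.6, 63.7, 73.0, 94.1, 115.2, 122.4.
The total first reaches 39 DD on day 5.

day 5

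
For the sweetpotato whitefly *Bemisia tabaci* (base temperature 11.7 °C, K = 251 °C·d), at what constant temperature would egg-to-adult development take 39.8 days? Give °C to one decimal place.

Required daily accumulation = 251 / 39.8 = 6.307 DD/day.
T = T_base + 6.307 = 11.7 + 6.307 = 18.007 ≈ 18.0 °C.

18.0 °C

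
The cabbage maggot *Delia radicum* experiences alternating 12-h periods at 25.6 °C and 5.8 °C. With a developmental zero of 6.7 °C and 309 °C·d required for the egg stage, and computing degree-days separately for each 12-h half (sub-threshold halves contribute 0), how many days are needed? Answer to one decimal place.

Day half: max(0, 25.6 − 6.7) × 0.5 = 18.9 × 0.5 = 9.45 DD.
Night half: max(0, 5.8 − 6.7) × 0.5 = 0.0 × 0.5 = 0.00 DD.
Per 24 h: 9.45 DD/day.
Duration = 309 / 9.45 = 32.698 ≈ 32.7 days.

32.7 days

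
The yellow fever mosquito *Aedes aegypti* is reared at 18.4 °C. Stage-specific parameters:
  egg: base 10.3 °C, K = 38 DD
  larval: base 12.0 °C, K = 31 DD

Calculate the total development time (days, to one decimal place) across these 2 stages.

egg: 38 / (18.4 − 10.3) = 38 / 8.1 = 4.691 d.
larval: 31 / (18.4 − 12.0) = 31 / 6.4 = 4.844 d.
Sum = 9.535 ≈ 9.5 days.

9.5 days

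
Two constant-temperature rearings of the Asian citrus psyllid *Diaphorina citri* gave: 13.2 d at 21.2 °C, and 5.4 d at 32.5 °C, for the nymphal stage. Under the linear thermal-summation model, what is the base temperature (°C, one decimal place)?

Equal thermal constants: D₁(T₁ − T_b) = D₂(T₂ − T_b).
13.2·(21.2 − T_b) = 5.4·(32.5 − T_b)
T_b = (13.2·21.2 − 5.4·32.5) / (13.2 − 5.4) = 104.34 / 7.8 = 13.377 °C ≈ 13.4 °C.

13.4 °C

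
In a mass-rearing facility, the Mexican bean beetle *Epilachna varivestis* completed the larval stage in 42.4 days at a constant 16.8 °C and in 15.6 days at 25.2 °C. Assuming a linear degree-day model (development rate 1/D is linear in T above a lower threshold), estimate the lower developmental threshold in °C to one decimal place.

Equal thermal constants: D₁(T₁ − T_b) = D₂(T₂ − T_b).
42.4·(16.8 − T_b) = 15.6·(25.2 − T_b)
T_b = (42.4·16.8 − 15.6·25.2) / (42.4 − 15.6) = 319.20 / 26.8 = 11.910 °C ≈ 11.9 °C.

11.9 °C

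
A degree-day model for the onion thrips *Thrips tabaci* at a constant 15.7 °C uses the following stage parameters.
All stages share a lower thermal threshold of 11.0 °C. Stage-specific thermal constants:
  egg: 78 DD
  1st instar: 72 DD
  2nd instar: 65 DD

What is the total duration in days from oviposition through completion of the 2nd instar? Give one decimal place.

Daily accumulation at 15.7 °C = 15.7 − 11.0 = 4.7 DD/day.
Total K = 78 + 72 + 65 = 215 DD.
Total duration = 215 / 4.7 = 45.745 ≈ 45.7 days.

45.7 days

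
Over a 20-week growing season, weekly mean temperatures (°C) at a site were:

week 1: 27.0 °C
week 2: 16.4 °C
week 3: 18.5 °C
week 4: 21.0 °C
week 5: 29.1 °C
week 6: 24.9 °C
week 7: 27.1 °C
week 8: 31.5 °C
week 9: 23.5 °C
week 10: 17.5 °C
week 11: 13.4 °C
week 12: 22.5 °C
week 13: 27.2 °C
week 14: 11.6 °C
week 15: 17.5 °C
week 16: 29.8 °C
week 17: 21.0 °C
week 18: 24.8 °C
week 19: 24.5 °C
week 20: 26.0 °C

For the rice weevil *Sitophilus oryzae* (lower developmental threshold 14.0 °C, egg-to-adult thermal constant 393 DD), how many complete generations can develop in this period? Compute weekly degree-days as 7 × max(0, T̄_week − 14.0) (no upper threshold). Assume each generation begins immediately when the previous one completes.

Weekly DD (7 × max(0, T̄ − 14.0)): 91.0, 16.8, 31.5, 49.0, 105.7, 76.3, 91.7, 122.5, 66.5, 24.5, 0.0, 59.5, 92.4, 0.0, 24.5, 110.6, 49.0, 75.6, 73.5, 84.0.
Season total = 1244.6 DD.
Complete generations = ⌊1244.6 / 393⌋ = 3.

3 generations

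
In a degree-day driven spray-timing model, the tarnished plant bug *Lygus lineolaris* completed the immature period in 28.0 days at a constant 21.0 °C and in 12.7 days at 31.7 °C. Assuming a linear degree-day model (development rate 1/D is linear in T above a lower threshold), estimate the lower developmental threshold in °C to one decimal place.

Under the model K = D·(T − T_b), so D₁·(T₁ − T_b) = D₂·(T₂ − T_b).
28.0·(21.0 − T_b) = 12.7·(31.7 − T_b)
T_b = (28.0·21.0 − 12.7·31.7) / (28.0 − 12.7) = 185.41 / 15.3 = 12.118 °C ≈ 12.1 °C.

12.1 °C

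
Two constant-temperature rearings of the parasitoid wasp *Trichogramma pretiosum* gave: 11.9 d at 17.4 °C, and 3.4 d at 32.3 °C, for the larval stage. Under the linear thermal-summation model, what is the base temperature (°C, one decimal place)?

11.4 °C

Under the model K = D·(T − T_b), so D₁·(T₁ − T_b) = D₂·(T₂ − T_b).
11.9·(17.4 − T_b) = 3.4·(32.3 − T_b)
T_b = (11.9·17.4 − 3.4·32.3) / (11.9 − 3.4) = 97.24 / 8.5 = 11.440 °C ≈ 11.4 °C.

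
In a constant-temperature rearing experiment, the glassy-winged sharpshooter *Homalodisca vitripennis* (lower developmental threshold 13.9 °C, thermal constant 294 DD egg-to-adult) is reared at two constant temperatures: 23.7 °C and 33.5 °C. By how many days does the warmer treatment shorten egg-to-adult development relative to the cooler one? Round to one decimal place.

15.0 days

At 23.7 °C: 294 / (23.7 − 13.9) = 294 / 9.8 = 30.000 d.
At 33.5 °C: 294 / (33.5 − 13.9) = 294 / 19.6 = 15.000 d.
Difference = |30.000 − 15.000| = 15.000 ≈ 15.0 days.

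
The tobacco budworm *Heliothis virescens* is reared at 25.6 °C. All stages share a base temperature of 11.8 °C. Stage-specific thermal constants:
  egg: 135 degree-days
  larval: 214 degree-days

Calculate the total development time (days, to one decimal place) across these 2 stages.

Daily accumulation at 25.6 °C = 25.6 − 11.8 = 13.8 DD/day.
Total K = 135 + 214 = 349 DD.
Total duration = 349 / 13.8 = 25.290 ≈ 25.3 days.

25.3 days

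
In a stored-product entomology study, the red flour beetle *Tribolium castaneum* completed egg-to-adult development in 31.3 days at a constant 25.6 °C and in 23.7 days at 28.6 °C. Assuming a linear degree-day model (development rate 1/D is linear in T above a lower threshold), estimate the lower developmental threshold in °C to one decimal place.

Linear rate model ⇒ the product D·(T − T_b) is constant across temperatures.
31.3·(25.6 − T_b) = 23.7·(28.6 − T_b)
T_b = (31.3·25.6 − 23.7·28.6) / (31.3 − 23.7) = 123.46 / 7.6 = 16.245 °C ≈ 16.2 °C.

16.2 °C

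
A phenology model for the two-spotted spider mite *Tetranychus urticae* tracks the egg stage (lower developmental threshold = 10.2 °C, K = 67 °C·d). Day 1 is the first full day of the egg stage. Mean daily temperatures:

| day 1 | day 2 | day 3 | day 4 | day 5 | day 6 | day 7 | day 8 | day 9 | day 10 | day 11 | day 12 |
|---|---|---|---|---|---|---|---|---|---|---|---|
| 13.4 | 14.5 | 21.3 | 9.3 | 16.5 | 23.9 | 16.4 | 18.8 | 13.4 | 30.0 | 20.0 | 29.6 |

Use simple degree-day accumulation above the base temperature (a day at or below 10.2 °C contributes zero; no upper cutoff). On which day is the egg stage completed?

Daily DD above 10.2 °C: 3.2, 4.3, 11.1, 0.0, 6.3, 13.7, 6.2, 8.6, 3.2, 19.8, 9.8, 19.4.
Cumulative: 3.2, 7.5, 18.6, 18.6, 24.9, 38.6, 44.8, 53.4, 56.6, 76.4, 86.2, 105.6.
The total first reaches 67 DD on day 10.

day 10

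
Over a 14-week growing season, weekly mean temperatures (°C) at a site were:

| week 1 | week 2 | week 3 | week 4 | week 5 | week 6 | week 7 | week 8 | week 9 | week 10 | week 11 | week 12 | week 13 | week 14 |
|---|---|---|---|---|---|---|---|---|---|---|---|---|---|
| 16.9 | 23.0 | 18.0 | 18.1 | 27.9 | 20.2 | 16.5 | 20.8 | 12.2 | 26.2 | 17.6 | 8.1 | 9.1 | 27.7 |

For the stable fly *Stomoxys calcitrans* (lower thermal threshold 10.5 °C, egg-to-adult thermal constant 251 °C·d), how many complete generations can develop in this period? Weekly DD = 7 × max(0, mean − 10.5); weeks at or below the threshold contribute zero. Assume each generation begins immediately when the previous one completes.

Weekly DD (7 × max(0, T̄ − 10.5)): 44.8, 87.5, 52.5, 53.2, 121.8, 67.9, 42.0, 72.1, 11.9, 109.9, 49.7, 0.0, 0.0, 120.4.
Season total = 833.7 DD.
Complete generations = ⌊833.7 / 251⌋ = 3.

3 generations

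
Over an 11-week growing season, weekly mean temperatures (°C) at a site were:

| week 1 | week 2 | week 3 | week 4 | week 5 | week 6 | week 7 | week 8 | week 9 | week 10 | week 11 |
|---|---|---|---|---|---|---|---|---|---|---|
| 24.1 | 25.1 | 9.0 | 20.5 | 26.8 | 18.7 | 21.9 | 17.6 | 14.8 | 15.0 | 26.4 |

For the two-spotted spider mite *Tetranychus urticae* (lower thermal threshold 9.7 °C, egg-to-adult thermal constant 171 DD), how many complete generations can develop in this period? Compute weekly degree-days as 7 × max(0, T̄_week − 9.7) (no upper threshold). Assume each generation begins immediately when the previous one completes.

Weekly DD (7 × max(0, T̄ − 9.7)): 100.8, 107.8, 0.0, 75.6, 119.7, 63.0, 85.4, 55.3, 35.7, 37.1, 116.9.
Season total = 797.3 DD.
Complete generations = ⌊797.3 / 171⌋ = 4.

4 generations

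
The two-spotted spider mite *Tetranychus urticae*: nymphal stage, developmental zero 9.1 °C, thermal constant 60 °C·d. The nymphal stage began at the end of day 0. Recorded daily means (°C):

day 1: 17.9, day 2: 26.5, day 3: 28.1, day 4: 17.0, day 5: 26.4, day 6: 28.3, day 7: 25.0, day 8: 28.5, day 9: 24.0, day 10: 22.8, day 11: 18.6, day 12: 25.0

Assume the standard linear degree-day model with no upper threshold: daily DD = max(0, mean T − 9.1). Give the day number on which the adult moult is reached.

day 5

Daily DD above 9.1 °C: 8.8, 17.4, 19.0, 7.9, 17.3, 19.2, 15.9, 19.4, 14.9, 13.7, 9.5, 15.9.
Cumulative: 8.8, 26.2, 45.2, 53.1, 70.4, 89.6, 105.5, 124.9, 139.8, 153.5, 163.0, 178.9.
The total first reaches 60 DD on day 5.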